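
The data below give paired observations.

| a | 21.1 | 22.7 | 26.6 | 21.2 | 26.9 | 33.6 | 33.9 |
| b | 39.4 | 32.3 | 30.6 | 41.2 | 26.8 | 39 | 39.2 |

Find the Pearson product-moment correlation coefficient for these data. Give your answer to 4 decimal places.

n = 7, Σa = 186, Σb = 248.5, Σa² = 5119.28, Σb² = 9005.33, Σab = 6612.15
nΣab − ΣaΣb = 46285.05 − 46221 = 64.05
nΣa² − (Σa)² = 35834.96 − 34596 = 1238.96; nΣb² − (Σb)² = 63037.31 − 61752.25 = 1285.06
r = 64.05 / √(1238.96 × 1285.06) = 64.05 / 1261.7995 ≈ 0.0508

0.0508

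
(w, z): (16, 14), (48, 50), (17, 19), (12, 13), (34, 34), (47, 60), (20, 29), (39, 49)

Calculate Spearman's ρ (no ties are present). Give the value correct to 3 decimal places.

Rank w: 2, 8, 3, 1, 5, 7, 4, 6
Rank z: 2, 7, 3, 1, 5, 8, 4, 6
d = rank(w) − rank(z): 0, 1, 0, 0, 0, -1, 0, 0; Σd² = 2
ρ = 1 − 6Σd² / [n(n²−1)] = 1 − 6×2 / (8×63) = 1 − 12/504 ≈ 0.976

0.976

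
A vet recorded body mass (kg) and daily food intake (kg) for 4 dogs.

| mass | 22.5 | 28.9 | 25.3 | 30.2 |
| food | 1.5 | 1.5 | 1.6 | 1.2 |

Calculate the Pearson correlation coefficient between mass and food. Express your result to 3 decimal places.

-0.652

n = 4, Σx = 106.9, Σy = 5.8, Σx² = 2893.59, Σy² = 8.5, Σxy = 153.82
nΣxy − ΣxΣy = 615.28 − 620.02 = -4.74
nΣx² − (Σx)² = 11574.36 − 11427.61 = 146.75; nΣy² − (Σy)² = 34 − 33.64 = 0.36
r = -4.74 / √(146.75 × 0.36) = -4.74 / 7.2684 ≈ -0.652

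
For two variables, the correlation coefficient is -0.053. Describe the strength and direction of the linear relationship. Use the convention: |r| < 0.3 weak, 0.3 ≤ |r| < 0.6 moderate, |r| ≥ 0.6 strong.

r = -0.053 < 0 so the relationship is negative.
|r| = 0.053, which falls in the weak range.

weak negative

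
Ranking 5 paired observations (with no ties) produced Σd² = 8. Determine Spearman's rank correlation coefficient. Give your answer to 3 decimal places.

0.600

ρ = 1 − 6Σd² / [n(n²−1)] = 1 − 6×8 / (5×24)
  = 1 − 48/120 = 1 − 0.4000 ≈ 0.600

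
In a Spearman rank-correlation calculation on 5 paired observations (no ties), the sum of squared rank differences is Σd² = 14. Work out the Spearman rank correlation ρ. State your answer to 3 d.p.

0.300

ρ = 1 − 6Σd² / [n(n²−1)] = 1 − 6×14 / (5×24)
  = 1 − 84/120 = 1 − 0.7000 ≈ 0.300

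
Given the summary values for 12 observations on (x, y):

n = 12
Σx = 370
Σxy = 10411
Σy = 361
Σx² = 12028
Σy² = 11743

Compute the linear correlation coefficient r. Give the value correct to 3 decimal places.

r = (nΣxy − ΣxΣy) / √[(nΣx² − (Σx)²)(nΣy² − (Σy)²)]
Numerator: 12×10411 − 370×361 = -8638
Denominator: √[(144336 − 136900)(140916 − 130321)] = √[7436 × 10595] = 8876.0588
r = -8638 / 8876.0588 ≈ -0.973

-0.973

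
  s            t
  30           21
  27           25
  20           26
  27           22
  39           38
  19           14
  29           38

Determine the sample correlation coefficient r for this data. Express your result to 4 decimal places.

0.6956

n = 7, Σs = 191, Σt = 184, Σs² = 5481, Σt² = 5310, Σst = 5269
nΣst − ΣsΣt = 36883 − 35144 = 1739
nΣs² − (Σs)² = 38367 − 36481 = 1886; nΣt² − (Σt)² = 37170 − 33856 = 3314
r = 1739 / √(1886 × 3314) = 1739 / 2500.0408 ≈ 0.6956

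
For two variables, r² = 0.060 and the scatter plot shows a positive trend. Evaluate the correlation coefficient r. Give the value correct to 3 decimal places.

0.245

|r| = √0.060 = 0.245
The association is positive, so r = 0.245.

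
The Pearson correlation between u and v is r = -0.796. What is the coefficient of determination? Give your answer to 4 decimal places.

0.6336

r² = (-0.796)² = 0.6336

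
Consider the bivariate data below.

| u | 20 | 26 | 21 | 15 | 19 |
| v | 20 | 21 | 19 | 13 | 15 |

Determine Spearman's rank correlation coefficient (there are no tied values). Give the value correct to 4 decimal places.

Rank u: 3, 5, 4, 1, 2
Rank v: 4, 5, 3, 1, 2
d = rank(u) − rank(v): -1, 0, 1, 0, 0; Σd² = 2
ρ = 1 − 6Σd² / [n(n²−1)] = 1 − 6×2 / (5×24) = 1 − 12/120 ≈ 0.9000

0.9000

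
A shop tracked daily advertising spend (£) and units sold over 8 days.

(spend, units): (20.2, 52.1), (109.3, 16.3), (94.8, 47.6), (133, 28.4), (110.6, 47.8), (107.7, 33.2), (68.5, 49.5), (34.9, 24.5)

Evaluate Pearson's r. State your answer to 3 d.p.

-0.312

n = 8, Σx = 679, Σy = 299.4, Σx² = 68772.48, Σy² = 12490, Σxy = 24231.81
nΣxy − ΣxΣy = 193854.48 − 203292.6 = -9438.12
nΣx² − (Σx)² = 550179.84 − 461041 = 89138.84; nΣy² − (Σy)² = 99920 − 89640.36 = 10279.64
r = -9438.12 / √(89138.84 × 10279.64) = -9438.12 / 30270.6985 ≈ -0.312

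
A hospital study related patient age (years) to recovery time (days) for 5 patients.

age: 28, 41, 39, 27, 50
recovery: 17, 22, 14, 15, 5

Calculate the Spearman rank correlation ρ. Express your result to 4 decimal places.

Rank age: 2, 4, 3, 1, 5
Rank recovery: 4, 5, 2, 3, 1
d = rank(age) − rank(recovery): -2, -1, 1, -2, 4; Σd² = 26
ρ = 1 − 6Σd² / [n(n²−1)] = 1 − 6×26 / (5×24) = 1 − 156/120 ≈ -0.3000

-0.3000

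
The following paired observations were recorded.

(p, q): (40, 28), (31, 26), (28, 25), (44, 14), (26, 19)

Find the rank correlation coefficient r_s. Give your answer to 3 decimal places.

0.000

Rank p: 4, 3, 2, 5, 1
Rank q: 5, 4, 3, 1, 2
d = rank(p) − rank(q): -1, -1, -1, 4, -1; Σd² = 20
ρ = 1 − 6Σd² / [n(n²−1)] = 1 − 6×20 / (5×24) = 1 − 120/120 ≈ 0.000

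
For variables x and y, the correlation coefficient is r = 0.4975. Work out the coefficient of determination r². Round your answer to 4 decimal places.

0.2475

r² = (0.4975)² = 0.2475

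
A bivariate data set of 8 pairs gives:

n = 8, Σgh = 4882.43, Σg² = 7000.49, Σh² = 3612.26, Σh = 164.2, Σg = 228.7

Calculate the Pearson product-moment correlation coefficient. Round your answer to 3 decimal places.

r = (nΣgh − ΣgΣh) / √[(nΣg² − (Σg)²)(nΣh² − (Σh)²)]
Numerator: 8×4882.43 − 228.7×164.2 = 1506.9
Denominator: √[(56003.92 − 52303.69)(28898.08 − 26961.64)] = √[3700.23 × 1936.44] = 2676.8028
r = 1506.9 / 2676.8028 ≈ 0.563

0.563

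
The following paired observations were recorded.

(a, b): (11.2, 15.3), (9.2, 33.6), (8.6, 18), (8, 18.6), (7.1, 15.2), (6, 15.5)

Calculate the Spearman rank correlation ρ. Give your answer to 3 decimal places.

Rank a: 6, 5, 4, 3, 2, 1
Rank b: 2, 6, 4, 5, 1, 3
d = rank(a) − rank(b): 4, -1, 0, -2, 1, -2; Σd² = 26
ρ = 1 − 6Σd² / [n(n²−1)] = 1 − 6×26 / (6×35) = 1 − 156/210 ≈ 0.257

0.257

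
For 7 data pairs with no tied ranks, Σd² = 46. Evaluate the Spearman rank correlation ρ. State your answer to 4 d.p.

ρ = 1 − 6Σd² / [n(n²−1)] = 1 − 6×46 / (7×48)
  = 1 − 276/336 = 1 − 0.82143 ≈ 0.1786

0.1786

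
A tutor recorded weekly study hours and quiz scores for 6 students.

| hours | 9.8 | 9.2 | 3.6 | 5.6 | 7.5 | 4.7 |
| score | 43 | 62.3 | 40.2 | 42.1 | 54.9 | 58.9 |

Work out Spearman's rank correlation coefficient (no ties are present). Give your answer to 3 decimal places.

Rank hours: 6, 5, 1, 3, 4, 2
Rank score: 3, 6, 1, 2, 4, 5
d = rank(hours) − rank(score): 3, -1, 0, 1, 0, -3; Σd² = 20
ρ = 1 − 6Σd² / [n(n²−1)] = 1 − 6×20 / (6×35) = 1 − 120/210 ≈ 0.429

0.429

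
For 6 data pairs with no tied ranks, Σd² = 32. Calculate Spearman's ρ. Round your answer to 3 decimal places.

ρ = 1 − 6Σd² / [n(n²−1)] = 1 − 6×32 / (6×35)
  = 1 − 192/210 = 1 − 0.9143 ≈ 0.086

0.086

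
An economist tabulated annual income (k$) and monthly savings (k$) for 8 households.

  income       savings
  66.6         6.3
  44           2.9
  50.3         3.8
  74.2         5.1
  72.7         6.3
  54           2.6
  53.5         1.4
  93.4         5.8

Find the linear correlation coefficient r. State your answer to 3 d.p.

n = 8, Σx = 508.7, Σy = 34.2, Σx² = 34194.39, Σy² = 170.6, Σxy = 2331.77
nΣxy − ΣxΣy = 18654.16 − 17397.54 = 1256.62
nΣx² − (Σx)² = 273555.12 − 258775.69 = 14779.43; nΣy² − (Σy)² = 1364.8 − 1169.64 = 195.16
r = 1256.62 / √(14779.43 × 195.16) = 1256.62 / 1698.3385 ≈ 0.740

0.740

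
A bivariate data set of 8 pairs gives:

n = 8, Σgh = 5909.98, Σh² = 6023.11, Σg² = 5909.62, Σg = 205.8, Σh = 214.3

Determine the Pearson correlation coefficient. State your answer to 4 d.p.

r = (nΣgh − ΣgΣh) / √[(nΣg² − (Σg)²)(nΣh² − (Σh)²)]
Numerator: 8×5909.98 − 205.8×214.3 = 3176.9
Denominator: √[(47276.96 − 42353.64)(48184.88 − 45924.49)] = √[4923.32 × 2260.39] = 3335.9591
r = 3176.9 / 3335.9591 ≈ 0.9523

0.9523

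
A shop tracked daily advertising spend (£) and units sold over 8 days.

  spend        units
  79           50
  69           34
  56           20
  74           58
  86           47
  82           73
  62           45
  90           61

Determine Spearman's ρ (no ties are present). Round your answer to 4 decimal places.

Rank spend: 5, 3, 1, 4, 7, 6, 2, 8
Rank units: 5, 2, 1, 6, 4, 8, 3, 7
d = rank(spend) − rank(units): 0, 1, 0, -2, 3, -2, -1, 1; Σd² = 20
ρ = 1 − 6Σd² / [n(n²−1)] = 1 − 6×20 / (8×63) = 1 − 120/504 ≈ 0.7619

0.7619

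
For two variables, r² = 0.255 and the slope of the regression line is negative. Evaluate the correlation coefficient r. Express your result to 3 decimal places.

-0.505

|r| = √0.255 = 0.505
The association is negative, so r = −0.505.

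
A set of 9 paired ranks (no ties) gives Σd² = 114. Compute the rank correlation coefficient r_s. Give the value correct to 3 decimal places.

0.050

ρ = 1 − 6Σd² / [n(n²−1)] = 1 − 6×114 / (9×80)
  = 1 − 684/720 = 1 − 0.9500 ≈ 0.050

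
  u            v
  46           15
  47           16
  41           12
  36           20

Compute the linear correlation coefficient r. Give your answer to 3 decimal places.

n = 4, Σu = 170, Σv = 63, Σu² = 7302, Σv² = 1025, Σuv = 2654
nΣuv − ΣuΣv = 10616 − 10710 = -94
nΣu² − (Σu)² = 29208 − 28900 = 308; nΣv² − (Σv)² = 4100 − 3969 = 131
r = -94 / √(308 × 131) = -94 / 200.8681 ≈ -0.468

-0.468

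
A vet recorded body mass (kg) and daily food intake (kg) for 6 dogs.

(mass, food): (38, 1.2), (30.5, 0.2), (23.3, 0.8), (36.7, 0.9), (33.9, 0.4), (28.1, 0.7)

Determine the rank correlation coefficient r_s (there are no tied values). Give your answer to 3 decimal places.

0.486

Rank mass: 6, 3, 1, 5, 4, 2
Rank food: 6, 1, 4, 5, 2, 3
d = rank(mass) − rank(food): 0, 2, -3, 0, 2, -1; Σd² = 18
ρ = 1 − 6Σd² / [n(n²−1)] = 1 − 6×18 / (6×35) = 1 − 108/210 ≈ 0.486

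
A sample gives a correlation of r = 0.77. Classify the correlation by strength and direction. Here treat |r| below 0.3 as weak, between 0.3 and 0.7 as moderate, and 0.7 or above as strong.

r = 0.77 > 0 so the relationship is positive.
|r| = 0.77, which falls in the strong range.

strong positive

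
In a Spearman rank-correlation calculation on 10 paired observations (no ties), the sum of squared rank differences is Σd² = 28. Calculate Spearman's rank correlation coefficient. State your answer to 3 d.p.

ρ = 1 − 6Σd² / [n(n²−1)] = 1 − 6×28 / (10×99)
  = 1 − 168/990 = 1 − 0.1697 ≈ 0.830

0.830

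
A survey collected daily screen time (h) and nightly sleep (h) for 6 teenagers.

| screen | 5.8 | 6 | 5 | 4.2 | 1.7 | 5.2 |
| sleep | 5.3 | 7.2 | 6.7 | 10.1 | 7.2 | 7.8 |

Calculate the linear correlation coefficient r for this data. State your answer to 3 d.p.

n = 6, Σx = 27.9, Σy = 44.3, Σx² = 142.21, Σy² = 339.51, Σxy = 202.66
nΣxy − ΣxΣy = 1215.96 − 1235.97 = -20.01
nΣx² − (Σx)² = 853.26 − 778.41 = 74.85; nΣy² − (Σy)² = 2037.06 − 1962.49 = 74.57
r = -20.01 / √(74.85 × 74.57) = -20.01 / 74.7099 ≈ -0.268

-0.268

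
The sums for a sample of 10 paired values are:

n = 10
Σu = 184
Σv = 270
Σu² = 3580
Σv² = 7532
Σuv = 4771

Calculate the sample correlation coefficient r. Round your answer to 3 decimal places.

r = (nΣuv − ΣuΣv) / √[(nΣu² − (Σu)²)(nΣv² − (Σv)²)]
Numerator: 10×4771 − 184×270 = -1970
Denominator: √[(35800 − 33856)(75320 − 72900)] = √[1944 × 2420] = 2168.9813
r = -1970 / 2168.9813 ≈ -0.908

-0.908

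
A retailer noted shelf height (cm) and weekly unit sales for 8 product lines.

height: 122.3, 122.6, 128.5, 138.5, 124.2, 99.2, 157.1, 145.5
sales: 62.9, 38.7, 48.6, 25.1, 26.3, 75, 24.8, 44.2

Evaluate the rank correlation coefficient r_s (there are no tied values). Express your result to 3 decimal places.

Rank height: 2, 3, 5, 6, 4, 1, 8, 7
Rank sales: 7, 4, 6, 2, 3, 8, 1, 5
d = rank(height) − rank(sales): -5, -1, -1, 4, 1, -7, 7, 2; Σd² = 146
ρ = 1 − 6Σd² / [n(n²−1)] = 1 − 6×146 / (8×63) = 1 − 876/504 ≈ -0.738

-0.738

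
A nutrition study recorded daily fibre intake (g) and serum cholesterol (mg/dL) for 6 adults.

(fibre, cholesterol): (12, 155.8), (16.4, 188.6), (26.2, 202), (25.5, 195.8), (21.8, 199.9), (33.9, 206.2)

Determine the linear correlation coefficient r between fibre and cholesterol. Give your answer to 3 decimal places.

n = 6, Σx = 135.8, Σy = 1148.3, Σx² = 3374.1, Σy² = 221463.69, Σxy = 26595.94
nΣxy − ΣxΣy = 159575.64 − 155939.14 = 3636.5
nΣx² − (Σx)² = 20244.6 − 18441.64 = 1802.96; nΣy² − (Σy)² = 1328782.14 − 1318592.89 = 10189.25
r = 3636.5 / √(1802.96 × 10189.25) = 3636.5 / 4286.1183 ≈ 0.848

0.848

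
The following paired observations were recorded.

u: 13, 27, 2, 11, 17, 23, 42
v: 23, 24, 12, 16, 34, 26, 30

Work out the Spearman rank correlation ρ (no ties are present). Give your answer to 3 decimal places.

Rank u: 3, 6, 1, 2, 4, 5, 7
Rank v: 3, 4, 1, 2, 7, 5, 6
d = rank(u) − rank(v): 0, 2, 0, 0, -3, 0, 1; Σd² = 14
ρ = 1 − 6Σd² / [n(n²−1)] = 1 − 6×14 / (7×48) = 1 − 84/336 ≈ 0.750

0.750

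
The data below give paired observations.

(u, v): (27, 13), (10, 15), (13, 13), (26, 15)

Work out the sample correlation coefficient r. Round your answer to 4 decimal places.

-0.1319

n = 4, Σu = 76, Σv = 56, Σu² = 1674, Σv² = 788, Σuv = 1060
nΣuv − ΣuΣv = 4240 − 4256 = -16
nΣu² − (Σu)² = 6696 − 5776 = 920; nΣv² − (Σv)² = 3152 − 3136 = 16
r = -16 / √(920 × 16) = -16 / 121.3260 ≈ -0.1319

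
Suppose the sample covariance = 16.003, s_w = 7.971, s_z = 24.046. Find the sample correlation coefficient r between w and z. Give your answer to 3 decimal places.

0.083

r = Cov(w,z) / (s_w · s_z) = 16.003 / (7.971 × 24.046)
  = 16.003 / 191.6707 ≈ 0.083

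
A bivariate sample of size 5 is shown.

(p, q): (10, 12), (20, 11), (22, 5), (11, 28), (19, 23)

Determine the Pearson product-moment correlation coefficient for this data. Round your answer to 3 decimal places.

n = 5, Σp = 82, Σq = 79, Σp² = 1466, Σq² = 1603, Σpq = 1195
nΣpq − ΣpΣq = 5975 − 6478 = -503
nΣp² − (Σp)² = 7330 − 6724 = 606; nΣq² − (Σq)² = 8015 − 6241 = 1774
r = -503 / √(606 × 1774) = -503 / 1036.8433 ≈ -0.485

-0.485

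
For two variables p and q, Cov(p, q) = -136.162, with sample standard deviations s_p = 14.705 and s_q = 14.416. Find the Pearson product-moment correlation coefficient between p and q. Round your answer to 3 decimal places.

-0.642

r = Cov(p,q) / (s_p · s_q) = -136.162 / (14.705 × 14.416)
  = -136.162 / 211.9873 ≈ -0.642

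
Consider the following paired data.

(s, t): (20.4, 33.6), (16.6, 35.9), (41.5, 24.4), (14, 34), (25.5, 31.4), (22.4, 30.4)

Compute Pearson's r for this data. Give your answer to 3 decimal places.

n = 6, Σs = 140.4, Σt = 189.7, Σs² = 3761.98, Σt² = 6079.25, Σst = 4251.64
nΣst − ΣsΣt = 25509.84 − 26633.88 = -1124.04
nΣs² − (Σs)² = 22571.88 − 19712.16 = 2859.72; nΣt² − (Σt)² = 36475.5 − 35986.09 = 489.41
r = -1124.04 / √(2859.72 × 489.41) = -1124.04 / 1183.0366 ≈ -0.950

-0.950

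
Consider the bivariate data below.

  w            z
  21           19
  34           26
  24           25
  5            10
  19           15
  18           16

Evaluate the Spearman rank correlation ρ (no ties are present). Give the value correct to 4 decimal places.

Rank w: 4, 6, 5, 1, 3, 2
Rank z: 4, 6, 5, 1, 2, 3
d = rank(w) − rank(z): 0, 0, 0, 0, 1, -1; Σd² = 2
ρ = 1 − 6Σd² / [n(n²−1)] = 1 − 6×2 / (6×35) = 1 − 12/210 ≈ 0.9429

0.9429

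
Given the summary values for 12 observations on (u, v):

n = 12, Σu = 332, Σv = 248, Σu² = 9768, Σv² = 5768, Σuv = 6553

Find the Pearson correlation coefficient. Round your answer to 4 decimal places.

-0.5039

r = (nΣuv − ΣuΣv) / √[(nΣu² − (Σu)²)(nΣv² − (Σv)²)]
Numerator: 12×6553 − 332×248 = -3700
Denominator: √[(117216 − 110224)(69216 − 61504)] = √[6992 × 7712] = 7343.1808
r = -3700 / 7343.1808 ≈ -0.5039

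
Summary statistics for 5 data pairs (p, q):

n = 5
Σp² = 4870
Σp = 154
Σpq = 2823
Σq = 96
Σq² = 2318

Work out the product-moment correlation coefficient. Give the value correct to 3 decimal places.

-0.545

r = (nΣpq − ΣpΣq) / √[(nΣp² − (Σp)²)(nΣq² − (Σq)²)]
Numerator: 5×2823 − 154×96 = -669
Denominator: √[(24350 − 23716)(11590 − 9216)] = √[634 × 2374] = 1226.8317
r = -669 / 1226.8317 ≈ -0.545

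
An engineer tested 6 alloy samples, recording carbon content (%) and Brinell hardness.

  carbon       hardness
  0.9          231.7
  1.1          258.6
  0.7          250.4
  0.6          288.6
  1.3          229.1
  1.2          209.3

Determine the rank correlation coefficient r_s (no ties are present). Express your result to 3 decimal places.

Rank carbon: 3, 4, 2, 1, 6, 5
Rank hardness: 3, 5, 4, 6, 2, 1
d = rank(carbon) − rank(hardness): 0, -1, -2, -5, 4, 4; Σd² = 62
ρ = 1 − 6Σd² / [n(n²−1)] = 1 − 6×62 / (6×35) = 1 − 372/210 ≈ -0.771

-0.771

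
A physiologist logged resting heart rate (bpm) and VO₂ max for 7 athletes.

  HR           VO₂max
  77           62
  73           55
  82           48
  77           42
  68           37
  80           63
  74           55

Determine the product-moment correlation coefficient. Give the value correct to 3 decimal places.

0.453

n = 7, Σx = 531, Σy = 362, Σx² = 40411, Σy² = 19300, Σxy = 27585
nΣxy − ΣxΣy = 193095 − 192222 = 873
nΣx² − (Σx)² = 282877 − 281961 = 916; nΣy² − (Σy)² = 135100 − 131044 = 4056
r = 873 / √(916 × 4056) = 873 / 1927.5103 ≈ 0.453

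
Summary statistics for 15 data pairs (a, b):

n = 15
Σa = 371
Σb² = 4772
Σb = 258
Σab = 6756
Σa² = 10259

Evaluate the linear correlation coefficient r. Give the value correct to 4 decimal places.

0.6228

r = (nΣab − ΣaΣb) / √[(nΣa² − (Σa)²)(nΣb² − (Σb)²)]
Numerator: 15×6756 − 371×258 = 5622
Denominator: √[(153885 − 137641)(71580 − 66564)] = √[16244 × 5016] = 9026.6220
r = 5622 / 9026.6220 ≈ 0.6228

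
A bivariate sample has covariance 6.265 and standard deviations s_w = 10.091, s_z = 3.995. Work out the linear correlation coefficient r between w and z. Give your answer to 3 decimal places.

r = Cov(w,z) / (s_w · s_z) = 6.265 / (10.091 × 3.995)
  = 6.265 / 40.3135 ≈ 0.155

0.155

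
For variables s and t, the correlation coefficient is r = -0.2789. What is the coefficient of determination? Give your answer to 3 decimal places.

0.078

r² = (-0.2789)² = 0.078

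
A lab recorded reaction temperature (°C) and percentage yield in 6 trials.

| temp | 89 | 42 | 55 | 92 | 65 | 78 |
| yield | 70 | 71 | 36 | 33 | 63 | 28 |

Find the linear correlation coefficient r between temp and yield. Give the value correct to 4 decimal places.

-0.3127

n = 6, Σx = 421, Σy = 301, Σx² = 31483, Σy² = 17079, Σxy = 20507
nΣxy − ΣxΣy = 123042 − 126721 = -3679
nΣx² − (Σx)² = 188898 − 177241 = 11657; nΣy² − (Σy)² = 102474 − 90601 = 11873
r = -3679 / √(11657 × 11873) = -3679 / 11764.5043 ≈ -0.3127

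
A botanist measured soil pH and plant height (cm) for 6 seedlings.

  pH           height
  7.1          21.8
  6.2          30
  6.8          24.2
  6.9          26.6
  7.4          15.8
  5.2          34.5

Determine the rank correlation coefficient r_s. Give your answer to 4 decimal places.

-0.9429

Rank pH: 5, 2, 3, 4, 6, 1
Rank height: 2, 5, 3, 4, 1, 6
d = rank(pH) − rank(height): 3, -3, 0, 0, 5, -5; Σd² = 68
ρ = 1 − 6Σd² / [n(n²−1)] = 1 − 6×68 / (6×35) = 1 − 408/210 ≈ -0.9429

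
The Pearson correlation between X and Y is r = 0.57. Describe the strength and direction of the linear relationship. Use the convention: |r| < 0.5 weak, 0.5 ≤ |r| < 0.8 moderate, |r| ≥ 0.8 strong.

r = 0.57 > 0 so the relationship is positive.
|r| = 0.57, which falls in the moderate range.

moderate positive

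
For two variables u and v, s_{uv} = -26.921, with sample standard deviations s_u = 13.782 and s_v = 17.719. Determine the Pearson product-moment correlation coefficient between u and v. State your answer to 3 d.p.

r = Cov(u,v) / (s_u · s_v) = -26.921 / (13.782 × 17.719)
  = -26.921 / 244.2033 ≈ -0.110

-0.110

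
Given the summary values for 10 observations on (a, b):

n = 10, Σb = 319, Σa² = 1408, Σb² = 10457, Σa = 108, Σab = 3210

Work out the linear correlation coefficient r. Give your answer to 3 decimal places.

r = (nΣab − ΣaΣb) / √[(nΣa² − (Σa)²)(nΣb² − (Σb)²)]
Numerator: 10×3210 − 108×319 = -2352
Denominator: √[(14080 − 11664)(104570 − 101761)] = √[2416 × 2809] = 2605.0996
r = -2352 / 2605.0996 ≈ -0.903

-0.903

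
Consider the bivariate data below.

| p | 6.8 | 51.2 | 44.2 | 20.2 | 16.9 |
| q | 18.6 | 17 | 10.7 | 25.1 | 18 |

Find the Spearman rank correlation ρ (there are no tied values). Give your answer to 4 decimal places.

-0.6000

Rank p: 1, 5, 4, 3, 2
Rank q: 4, 2, 1, 5, 3
d = rank(p) − rank(q): -3, 3, 3, -2, -1; Σd² = 32
ρ = 1 − 6Σd² / [n(n²−1)] = 1 − 6×32 / (5×24) = 1 − 192/120 ≈ -0.6000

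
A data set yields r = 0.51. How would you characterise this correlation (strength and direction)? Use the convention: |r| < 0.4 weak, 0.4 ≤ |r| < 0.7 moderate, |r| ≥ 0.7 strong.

r = 0.51 > 0 so the relationship is positive.
|r| = 0.51, which falls in the moderate range.

moderate positive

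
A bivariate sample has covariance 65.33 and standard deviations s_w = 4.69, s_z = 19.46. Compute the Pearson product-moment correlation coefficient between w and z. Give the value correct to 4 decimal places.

r = Cov(w,z) / (s_w · s_z) = 65.33 / (4.69 × 19.46)
  = 65.33 / 91.2674 ≈ 0.7158

0.7158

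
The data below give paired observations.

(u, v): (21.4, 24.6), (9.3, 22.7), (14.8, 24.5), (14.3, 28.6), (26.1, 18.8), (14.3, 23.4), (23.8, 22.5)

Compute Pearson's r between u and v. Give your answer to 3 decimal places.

-0.508

n = 7, Σu = 124, Σv = 165.1, Σu² = 2420.12, Σv² = 3945.91, Σuv = 2869.93
nΣuv − ΣuΣv = 20089.51 − 20472.4 = -382.89
nΣu² − (Σu)² = 16940.84 − 15376 = 1564.84; nΣv² − (Σv)² = 27621.37 − 27258.01 = 363.36
r = -382.89 / √(1564.84 × 363.36) = -382.89 / 754.0559 ≈ -0.508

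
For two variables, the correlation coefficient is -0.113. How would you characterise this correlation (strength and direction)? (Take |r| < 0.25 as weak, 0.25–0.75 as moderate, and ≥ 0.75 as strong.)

r = -0.113 < 0 so the relationship is negative.
|r| = 0.113, which falls in the weak range.

weak negative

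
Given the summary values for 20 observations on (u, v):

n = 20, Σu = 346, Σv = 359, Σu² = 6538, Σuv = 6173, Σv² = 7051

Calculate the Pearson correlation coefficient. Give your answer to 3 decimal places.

-0.065

r = (nΣuv − ΣuΣv) / √[(nΣu² − (Σu)²)(nΣv² − (Σv)²)]
Numerator: 20×6173 − 346×359 = -754
Denominator: √[(130760 − 119716)(141020 − 128881)] = √[11044 × 12139] = 11578.5628
r = -754 / 11578.5628 ≈ -0.065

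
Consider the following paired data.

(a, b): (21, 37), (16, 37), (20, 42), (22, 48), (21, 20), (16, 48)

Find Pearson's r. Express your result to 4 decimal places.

-0.2342

n = 6, Σa = 116, Σb = 232, Σa² = 2278, Σb² = 9510, Σab = 4453
nΣab − ΣaΣb = 26718 − 26912 = -194
nΣa² − (Σa)² = 13668 − 13456 = 212; nΣb² − (Σb)² = 57060 − 53824 = 3236
r = -194 / √(212 × 3236) = -194 / 828.2705 ≈ -0.2342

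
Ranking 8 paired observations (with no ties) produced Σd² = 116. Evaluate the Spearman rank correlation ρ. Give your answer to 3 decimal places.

-0.381

ρ = 1 − 6Σd² / [n(n²−1)] = 1 − 6×116 / (8×63)
  = 1 − 696/504 = 1 − 1.3810 ≈ -0.381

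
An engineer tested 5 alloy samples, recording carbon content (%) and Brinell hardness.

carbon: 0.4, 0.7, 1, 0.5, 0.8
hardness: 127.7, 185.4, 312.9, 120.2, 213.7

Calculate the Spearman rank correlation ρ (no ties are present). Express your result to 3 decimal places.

0.900

Rank carbon: 1, 3, 5, 2, 4
Rank hardness: 2, 3, 5, 1, 4
d = rank(carbon) − rank(hardness): -1, 0, 0, 1, 0; Σd² = 2
ρ = 1 − 6Σd² / [n(n²−1)] = 1 − 6×2 / (5×24) = 1 − 12/120 ≈ 0.900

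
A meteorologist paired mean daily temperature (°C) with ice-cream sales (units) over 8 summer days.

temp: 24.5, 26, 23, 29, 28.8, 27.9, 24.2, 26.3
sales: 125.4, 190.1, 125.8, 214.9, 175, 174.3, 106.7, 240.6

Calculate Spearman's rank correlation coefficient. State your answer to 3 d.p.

Rank temp: 3, 4, 1, 8, 7, 6, 2, 5
Rank sales: 2, 6, 3, 7, 5, 4, 1, 8
d = rank(temp) − rank(sales): 1, -2, -2, 1, 2, 2, 1, -3; Σd² = 28
ρ = 1 − 6Σd² / [n(n²−1)] = 1 − 6×28 / (8×63) = 1 − 168/504 ≈ 0.667

0.667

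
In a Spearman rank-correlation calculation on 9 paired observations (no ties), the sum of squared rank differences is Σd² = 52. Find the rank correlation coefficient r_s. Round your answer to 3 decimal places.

ρ = 1 − 6Σd² / [n(n²−1)] = 1 − 6×52 / (9×80)
  = 1 − 312/720 = 1 − 0.4333 ≈ 0.567

0.567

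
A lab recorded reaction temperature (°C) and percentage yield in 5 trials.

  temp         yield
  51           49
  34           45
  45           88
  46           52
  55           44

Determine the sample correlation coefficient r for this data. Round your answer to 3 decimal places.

n = 5, Σx = 231, Σy = 278, Σx² = 10923, Σy² = 16810, Σxy = 12801
nΣxy − ΣxΣy = 64005 − 64218 = -213
nΣx² − (Σx)² = 54615 − 53361 = 1254; nΣy² − (Σy)² = 84050 − 77284 = 6766
r = -213 / √(1254 × 6766) = -213 / 2912.8275 ≈ -0.073

-0.073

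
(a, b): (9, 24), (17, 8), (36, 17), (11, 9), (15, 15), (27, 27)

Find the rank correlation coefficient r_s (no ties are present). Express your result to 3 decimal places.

0.143

Rank a: 1, 4, 6, 2, 3, 5
Rank b: 5, 1, 4, 2, 3, 6
d = rank(a) − rank(b): -4, 3, 2, 0, 0, -1; Σd² = 30
ρ = 1 − 6Σd² / [n(n²−1)] = 1 − 6×30 / (6×35) = 1 − 180/210 ≈ 0.143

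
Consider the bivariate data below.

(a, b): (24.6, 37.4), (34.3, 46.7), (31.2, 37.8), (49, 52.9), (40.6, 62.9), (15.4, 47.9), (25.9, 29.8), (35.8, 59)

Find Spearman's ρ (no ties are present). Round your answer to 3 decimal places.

0.667

Rank a: 2, 5, 4, 8, 7, 1, 3, 6
Rank b: 2, 4, 3, 6, 8, 5, 1, 7
d = rank(a) − rank(b): 0, 1, 1, 2, -1, -4, 2, -1; Σd² = 28
ρ = 1 − 6Σd² / [n(n²−1)] = 1 − 6×28 / (8×63) = 1 − 168/504 ≈ 0.667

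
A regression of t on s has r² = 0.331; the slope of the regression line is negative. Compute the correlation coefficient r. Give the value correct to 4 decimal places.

-0.5753

|r| = √0.331 = 0.5753
The association is negative, so r = −0.5753.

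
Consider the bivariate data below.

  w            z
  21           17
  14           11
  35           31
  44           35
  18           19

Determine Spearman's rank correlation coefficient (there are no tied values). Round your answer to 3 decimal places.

Rank w: 3, 1, 4, 5, 2
Rank z: 2, 1, 4, 5, 3
d = rank(w) − rank(z): 1, 0, 0, 0, -1; Σd² = 2
ρ = 1 − 6Σd² / [n(n²−1)] = 1 − 6×2 / (5×24) = 1 − 12/120 ≈ 0.900

0.900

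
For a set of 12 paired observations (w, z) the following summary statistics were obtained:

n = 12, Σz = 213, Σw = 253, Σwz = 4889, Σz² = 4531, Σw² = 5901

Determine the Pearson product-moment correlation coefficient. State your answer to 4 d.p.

r = (nΣwz − ΣwΣz) / √[(nΣw² − (Σw)²)(nΣz² − (Σz)²)]
Numerator: 12×4889 − 253×213 = 4779
Denominator: √[(70812 − 64009)(54372 − 45369)] = √[6803 × 9003] = 7826.0724
r = 4779 / 7826.0724 ≈ 0.6107

0.6107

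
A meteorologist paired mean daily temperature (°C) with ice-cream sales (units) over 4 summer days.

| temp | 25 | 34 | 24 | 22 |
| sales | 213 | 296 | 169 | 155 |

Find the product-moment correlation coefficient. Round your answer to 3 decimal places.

n = 4, Σx = 105, Σy = 833, Σx² = 2841, Σy² = 185571, Σxy = 22855
nΣxy − ΣxΣy = 91420 − 87465 = 3955
nΣx² − (Σx)² = 11364 − 11025 = 339; nΣy² − (Σy)² = 742284 − 693889 = 48395
r = 3955 / √(339 × 48395) = 3955 / 4050.4203 ≈ 0.976

0.976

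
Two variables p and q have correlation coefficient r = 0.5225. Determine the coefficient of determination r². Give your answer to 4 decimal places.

0.2730

r² = (0.5225)² = 0.2730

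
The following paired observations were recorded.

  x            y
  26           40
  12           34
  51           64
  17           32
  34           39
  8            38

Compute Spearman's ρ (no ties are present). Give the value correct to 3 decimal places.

Rank x: 4, 2, 6, 3, 5, 1
Rank y: 5, 2, 6, 1, 4, 3
d = rank(x) − rank(y): -1, 0, 0, 2, 1, -2; Σd² = 10
ρ = 1 − 6Σd² / [n(n²−1)] = 1 − 6×10 / (6×35) = 1 − 60/210 ≈ 0.714

0.714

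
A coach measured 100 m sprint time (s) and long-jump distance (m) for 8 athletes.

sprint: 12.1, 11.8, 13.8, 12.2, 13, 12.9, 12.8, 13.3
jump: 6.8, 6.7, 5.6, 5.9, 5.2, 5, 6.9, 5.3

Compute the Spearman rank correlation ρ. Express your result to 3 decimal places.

Rank sprint: 2, 1, 8, 3, 6, 5, 4, 7
Rank jump: 7, 6, 4, 5, 2, 1, 8, 3
d = rank(sprint) − rank(jump): -5, -5, 4, -2, 4, 4, -4, 4; Σd² = 134
ρ = 1 − 6Σd² / [n(n²−1)] = 1 − 6×134 / (8×63) = 1 − 804/504 ≈ -0.595

-0.595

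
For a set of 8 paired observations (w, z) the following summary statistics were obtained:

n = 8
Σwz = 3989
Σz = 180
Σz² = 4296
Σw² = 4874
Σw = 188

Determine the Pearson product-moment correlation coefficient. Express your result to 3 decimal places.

-0.720

r = (nΣwz − ΣwΣz) / √[(nΣw² − (Σw)²)(nΣz² − (Σz)²)]
Numerator: 8×3989 − 188×180 = -1928
Denominator: √[(38992 − 35344)(34368 − 32400)] = √[3648 × 1968] = 2679.4149
r = -1928 / 2679.4149 ≈ -0.720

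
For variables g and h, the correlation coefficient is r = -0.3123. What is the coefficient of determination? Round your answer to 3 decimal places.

0.098

r² = (-0.3123)² = 0.098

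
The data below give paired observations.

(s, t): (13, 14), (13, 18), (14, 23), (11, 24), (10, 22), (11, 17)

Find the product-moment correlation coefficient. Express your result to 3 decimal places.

n = 6, Σs = 72, Σt = 118, Σs² = 876, Σt² = 2398, Σst = 1409
nΣst − ΣsΣt = 8454 − 8496 = -42
nΣs² − (Σs)² = 5256 − 5184 = 72; nΣt² − (Σt)² = 14388 − 13924 = 464
r = -42 / √(72 × 464) = -42 / 182.7786 ≈ -0.230

-0.230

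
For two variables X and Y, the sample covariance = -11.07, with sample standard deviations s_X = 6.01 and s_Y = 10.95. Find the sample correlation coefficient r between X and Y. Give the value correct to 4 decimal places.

-0.1682

r = Cov(X,Y) / (s_X · s_Y) = -11.07 / (6.01 × 10.95)
  = -11.07 / 65.8095 ≈ -0.1682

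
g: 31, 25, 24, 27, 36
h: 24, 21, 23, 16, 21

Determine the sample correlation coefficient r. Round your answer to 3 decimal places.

0.099

n = 5, Σg = 143, Σh = 105, Σg² = 4187, Σh² = 2243, Σgh = 3009
nΣgh − ΣgΣh = 15045 − 15015 = 30
nΣg² − (Σg)² = 20935 − 20449 = 486; nΣh² − (Σh)² = 11215 − 11025 = 190
r = 30 / √(486 × 190) = 30 / 303.8750 ≈ 0.099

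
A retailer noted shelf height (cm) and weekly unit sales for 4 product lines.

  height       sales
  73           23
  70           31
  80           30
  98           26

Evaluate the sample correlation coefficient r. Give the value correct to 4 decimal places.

n = 4, Σx = 321, Σy = 110, Σx² = 26233, Σy² = 3066, Σxy = 8797
nΣxy − ΣxΣy = 35188 − 35310 = -122
nΣx² − (Σx)² = 104932 − 103041 = 1891; nΣy² − (Σy)² = 12264 − 12100 = 164
r = -122 / √(1891 × 164) = -122 / 556.8878 ≈ -0.2191

-0.2191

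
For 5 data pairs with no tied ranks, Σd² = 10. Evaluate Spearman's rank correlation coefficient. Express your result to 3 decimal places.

0.500

ρ = 1 − 6Σd² / [n(n²−1)] = 1 − 6×10 / (5×24)
  = 1 − 60/120 = 1 − 0.5000 ≈ 0.500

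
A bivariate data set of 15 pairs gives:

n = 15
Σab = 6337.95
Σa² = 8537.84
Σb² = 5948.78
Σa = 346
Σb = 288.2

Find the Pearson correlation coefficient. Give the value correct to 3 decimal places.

r = (nΣab − ΣaΣb) / √[(nΣa² − (Σa)²)(nΣb² − (Σb)²)]
Numerator: 15×6337.95 − 346×288.2 = -4647.95
Denominator: √[(128067.6 − 119716)(89231.7 − 83059.24)] = √[8351.6 × 6172.46] = 7179.8271
r = -4647.95 / 7179.8271 ≈ -0.647

-0.647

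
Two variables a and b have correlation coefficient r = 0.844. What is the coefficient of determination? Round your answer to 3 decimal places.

r² = (0.844)² = 0.712

0.712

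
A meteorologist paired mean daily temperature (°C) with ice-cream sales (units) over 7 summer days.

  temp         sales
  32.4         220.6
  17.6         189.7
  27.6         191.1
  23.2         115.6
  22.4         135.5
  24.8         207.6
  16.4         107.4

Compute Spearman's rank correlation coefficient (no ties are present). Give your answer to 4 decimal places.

0.8214

Rank temp: 7, 2, 6, 4, 3, 5, 1
Rank sales: 7, 4, 5, 2, 3, 6, 1
d = rank(temp) − rank(sales): 0, -2, 1, 2, 0, -1, 0; Σd² = 10
ρ = 1 − 6Σd² / [n(n²−1)] = 1 − 6×10 / (7×48) = 1 − 60/336 ≈ 0.8214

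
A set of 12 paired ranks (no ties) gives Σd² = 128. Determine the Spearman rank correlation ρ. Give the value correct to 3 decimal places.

ρ = 1 − 6Σd² / [n(n²−1)] = 1 − 6×128 / (12×143)
  = 1 − 768/1716 = 1 − 0.4476 ≈ 0.552

0.552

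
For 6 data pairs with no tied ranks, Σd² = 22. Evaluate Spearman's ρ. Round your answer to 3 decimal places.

ρ = 1 − 6Σd² / [n(n²−1)] = 1 − 6×22 / (6×35)
  = 1 − 132/210 = 1 − 0.6286 ≈ 0.371

0.371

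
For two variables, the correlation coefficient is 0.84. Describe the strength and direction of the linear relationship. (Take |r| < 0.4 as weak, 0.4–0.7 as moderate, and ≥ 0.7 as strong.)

r = 0.84 > 0 so the relationship is positive.
|r| = 0.84, which falls in the strong range.

strong positive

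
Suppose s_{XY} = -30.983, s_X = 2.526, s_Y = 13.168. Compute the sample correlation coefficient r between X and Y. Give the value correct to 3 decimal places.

r = Cov(X,Y) / (s_X · s_Y) = -30.983 / (2.526 × 13.168)
  = -30.983 / 33.2624 ≈ -0.931

-0.931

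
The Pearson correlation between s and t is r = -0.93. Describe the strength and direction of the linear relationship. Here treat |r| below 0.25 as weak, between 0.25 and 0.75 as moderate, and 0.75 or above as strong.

r = -0.93 < 0 so the relationship is negative.
|r| = 0.93, which falls in the strong range.

strong negative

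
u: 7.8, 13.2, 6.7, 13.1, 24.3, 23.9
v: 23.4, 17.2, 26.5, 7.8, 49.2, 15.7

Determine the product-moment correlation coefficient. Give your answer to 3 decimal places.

n = 6, Σu = 89, Σv = 139.8, Σu² = 1613.28, Σv² = 4273.62, Σuv = 2260.08
nΣuv − ΣuΣv = 13560.48 − 12442.2 = 1118.28
nΣu² − (Σu)² = 9679.68 − 7921 = 1758.68; nΣv² − (Σv)² = 25641.72 − 19544.04 = 6097.68
r = 1118.28 / √(1758.68 × 6097.68) = 1118.28 / 3274.7317 ≈ 0.341

0.341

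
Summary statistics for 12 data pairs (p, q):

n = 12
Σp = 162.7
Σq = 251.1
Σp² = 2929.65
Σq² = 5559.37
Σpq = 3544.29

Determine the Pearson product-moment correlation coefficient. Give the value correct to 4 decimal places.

r = (nΣpq − ΣpΣq) / √[(nΣp² − (Σp)²)(nΣq² − (Σq)²)]
Numerator: 12×3544.29 − 162.7×251.1 = 1677.51
Denominator: √[(35155.8 − 26471.29)(66712.44 − 63051.21)] = √[8684.51 × 3661.23] = 5638.7932
r = 1677.51 / 5638.7932 ≈ 0.2975

0.2975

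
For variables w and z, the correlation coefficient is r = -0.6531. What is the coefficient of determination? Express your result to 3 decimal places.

0.427

r² = (-0.6531)² = 0.427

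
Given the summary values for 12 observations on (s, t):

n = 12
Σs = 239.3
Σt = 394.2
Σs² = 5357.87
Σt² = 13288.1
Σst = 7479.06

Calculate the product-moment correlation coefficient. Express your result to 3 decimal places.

r = (nΣst − ΣsΣt) / √[(nΣs² − (Σs)²)(nΣt² − (Σt)²)]
Numerator: 12×7479.06 − 239.3×394.2 = -4583.34
Denominator: √[(64294.44 − 57264.49)(159457.2 − 155393.64)] = √[7029.95 × 4063.56] = 5344.7754
r = -4583.34 / 5344.7754 ≈ -0.858

-0.858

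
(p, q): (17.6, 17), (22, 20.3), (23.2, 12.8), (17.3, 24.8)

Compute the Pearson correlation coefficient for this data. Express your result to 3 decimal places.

-0.611

n = 4, Σp = 80.1, Σq = 74.9, Σp² = 1631.29, Σq² = 1479.97, Σpq = 1471.8
nΣpq − ΣpΣq = 5887.2 − 5999.49 = -112.29
nΣp² − (Σp)² = 6525.16 − 6416.01 = 109.15; nΣq² − (Σq)² = 5919.88 − 5610.01 = 309.87
r = -112.29 / √(109.15 × 309.87) = -112.29 / 183.9084 ≈ -0.611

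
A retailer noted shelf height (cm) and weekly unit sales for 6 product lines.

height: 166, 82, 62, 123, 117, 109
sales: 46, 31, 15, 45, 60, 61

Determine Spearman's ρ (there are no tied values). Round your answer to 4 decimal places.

Rank height: 6, 2, 1, 5, 4, 3
Rank sales: 4, 2, 1, 3, 5, 6
d = rank(height) − rank(sales): 2, 0, 0, 2, -1, -3; Σd² = 18
ρ = 1 − 6Σd² / [n(n²−1)] = 1 − 6×18 / (6×35) = 1 − 108/210 ≈ 0.4857

0.4857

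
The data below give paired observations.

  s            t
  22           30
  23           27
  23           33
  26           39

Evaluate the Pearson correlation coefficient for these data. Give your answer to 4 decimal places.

n = 4, Σs = 94, Σt = 129, Σs² = 2218, Σt² = 4239, Σst = 3054
nΣst − ΣsΣt = 12216 − 12126 = 90
nΣs² − (Σs)² = 8872 − 8836 = 36; nΣt² − (Σt)² = 16956 − 16641 = 315
r = 90 / √(36 × 315) = 90 / 106.4894 ≈ 0.8452

0.8452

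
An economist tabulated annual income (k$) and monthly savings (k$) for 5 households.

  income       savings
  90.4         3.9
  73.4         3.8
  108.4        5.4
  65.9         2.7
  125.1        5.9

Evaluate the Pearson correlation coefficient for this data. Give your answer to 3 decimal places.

0.966

n = 5, Σx = 463.2, Σy = 21.7, Σx² = 45303.1, Σy² = 100.91, Σxy = 2132.86
nΣxy − ΣxΣy = 10664.3 − 10051.44 = 612.86
nΣx² − (Σx)² = 226515.5 − 214554.24 = 11961.26; nΣy² − (Σy)² = 504.55 − 470.89 = 33.66
r = 612.86 / √(11961.26 × 33.66) = 612.86 / 634.5203 ≈ 0.966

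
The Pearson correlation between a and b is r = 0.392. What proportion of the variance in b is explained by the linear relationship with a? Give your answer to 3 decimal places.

0.154

r² = (0.392)² = 0.154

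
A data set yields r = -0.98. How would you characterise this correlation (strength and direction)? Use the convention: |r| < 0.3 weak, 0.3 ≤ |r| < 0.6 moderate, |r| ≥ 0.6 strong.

strong negative

r = -0.98 < 0 so the relationship is negative.
|r| = 0.98, which falls in the strong range.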